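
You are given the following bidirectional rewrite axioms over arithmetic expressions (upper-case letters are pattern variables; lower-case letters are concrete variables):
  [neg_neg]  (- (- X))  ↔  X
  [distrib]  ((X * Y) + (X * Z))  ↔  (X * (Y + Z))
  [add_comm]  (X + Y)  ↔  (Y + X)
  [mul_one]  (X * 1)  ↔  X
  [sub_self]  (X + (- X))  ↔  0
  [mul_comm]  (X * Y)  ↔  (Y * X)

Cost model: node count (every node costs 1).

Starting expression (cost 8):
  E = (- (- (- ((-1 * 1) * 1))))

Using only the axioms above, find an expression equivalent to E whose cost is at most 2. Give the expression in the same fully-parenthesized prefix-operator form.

(- -1)   [cost 2]

1. [mul_one →] (-1 * 1)  →  -1;  E = (- (- (- (-1 * 1))))
2. [mul_one →] (-1 * 1)  →  -1;  E = (- (- (- -1)))
3. [neg_neg →] (- (- -1))  →  -1;  cost 2 ≤ 2, done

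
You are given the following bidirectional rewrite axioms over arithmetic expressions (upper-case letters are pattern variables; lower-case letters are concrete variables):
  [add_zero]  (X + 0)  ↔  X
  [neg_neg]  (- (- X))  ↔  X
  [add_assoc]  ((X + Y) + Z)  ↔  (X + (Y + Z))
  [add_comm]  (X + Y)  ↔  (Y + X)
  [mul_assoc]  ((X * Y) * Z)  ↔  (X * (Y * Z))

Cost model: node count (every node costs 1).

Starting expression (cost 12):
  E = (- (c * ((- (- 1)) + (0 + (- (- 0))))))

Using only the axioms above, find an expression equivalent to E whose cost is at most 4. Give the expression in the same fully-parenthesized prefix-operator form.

(- (c * 1))   [cost 4]

(1) (- (- 0))  =[neg_neg →]=  0    ⊢ (- (c * ((- (- 1)) + (0 + 0))))
(2) (0 + 0)  =[add_zero →]=  0    ⊢ (- (c * ((- (- 1)) + 0)))
(3) ((- (- 1)) + 0)  =[add_zero →]=  (- (- 1))    ⊢ (- (c * (- (- 1))))
(4) (- (- 1))  =[neg_neg →]=  1    ⊢ cost 4, within 4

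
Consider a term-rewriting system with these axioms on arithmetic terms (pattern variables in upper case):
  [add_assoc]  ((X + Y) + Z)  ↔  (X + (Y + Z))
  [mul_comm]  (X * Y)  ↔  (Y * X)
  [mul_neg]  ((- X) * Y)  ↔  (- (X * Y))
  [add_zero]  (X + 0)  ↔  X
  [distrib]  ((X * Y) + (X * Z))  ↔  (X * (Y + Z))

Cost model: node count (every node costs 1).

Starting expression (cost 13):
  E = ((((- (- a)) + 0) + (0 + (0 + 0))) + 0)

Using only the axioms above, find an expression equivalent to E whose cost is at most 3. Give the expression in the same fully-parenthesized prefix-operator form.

(- (- a))   [cost 3]

step 1: add_zero (→) rewrites ((((- (- a)) + 0) + (0 + (0 + 0))) + 0) into (((- (- a)) + 0) + (0 + (0 + 0)))
step 2: add_zero (→) rewrites (0 + 0) into 0, now (((- (- a)) + 0) + (0 + 0))
step 3: add_zero (→) rewrites ((- (- a)) + 0) into (- (- a)), now ((- (- a)) + (0 + 0))
step 4: add_zero (→) rewrites (0 + 0) into 0, now ((- (- a)) + 0)
step 5: add_zero (→) rewrites ((- (- a)) + 0) into (- (- a)), reaching cost 3 (bound 3)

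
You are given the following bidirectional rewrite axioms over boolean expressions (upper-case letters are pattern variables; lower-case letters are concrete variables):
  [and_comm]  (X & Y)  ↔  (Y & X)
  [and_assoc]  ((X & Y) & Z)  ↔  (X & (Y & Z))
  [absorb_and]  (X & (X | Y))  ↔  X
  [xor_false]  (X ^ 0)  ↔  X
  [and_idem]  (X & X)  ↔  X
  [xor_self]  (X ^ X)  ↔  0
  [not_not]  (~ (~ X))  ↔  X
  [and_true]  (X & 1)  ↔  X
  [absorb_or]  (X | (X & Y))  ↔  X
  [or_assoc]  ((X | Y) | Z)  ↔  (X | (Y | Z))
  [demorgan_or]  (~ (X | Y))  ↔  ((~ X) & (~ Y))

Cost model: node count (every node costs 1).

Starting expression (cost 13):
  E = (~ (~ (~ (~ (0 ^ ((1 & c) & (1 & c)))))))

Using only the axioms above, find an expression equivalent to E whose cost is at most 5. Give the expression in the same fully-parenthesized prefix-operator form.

(0 ^ (1 & c))   [cost 5]

1. [and_idem →] ((1 & c) & (1 & c))  →  (1 & c);  E = (~ (~ (~ (~ (0 ^ (1 & c))))))
2. [not_not →] (~ (~ (0 ^ (1 & c))))  →  (0 ^ (1 & c));  E = (~ (~ (0 ^ (1 & c))))
3. [not_not →] (~ (~ (0 ^ (1 & c))))  →  (0 ^ (1 & c));  cost 5 ≤ 5, done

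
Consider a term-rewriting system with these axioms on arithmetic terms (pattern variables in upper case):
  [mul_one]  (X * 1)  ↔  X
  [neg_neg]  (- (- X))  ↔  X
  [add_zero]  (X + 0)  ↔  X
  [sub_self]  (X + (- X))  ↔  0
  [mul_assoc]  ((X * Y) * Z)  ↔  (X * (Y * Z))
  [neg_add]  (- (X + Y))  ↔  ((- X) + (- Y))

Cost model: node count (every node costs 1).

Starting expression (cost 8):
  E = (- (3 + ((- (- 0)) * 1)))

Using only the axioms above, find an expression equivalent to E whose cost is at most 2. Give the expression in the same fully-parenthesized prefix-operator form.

(- 3)   [cost 2]

1. [mul_one →] ((- (- 0)) * 1)  →  (- (- 0));  E = (- (3 + (- (- 0))))
2. [neg_neg →] (- (- 0))  →  0;  E = (- (3 + 0))
3. [add_zero →] (3 + 0)  →  3;  cost 2 ≤ 2, done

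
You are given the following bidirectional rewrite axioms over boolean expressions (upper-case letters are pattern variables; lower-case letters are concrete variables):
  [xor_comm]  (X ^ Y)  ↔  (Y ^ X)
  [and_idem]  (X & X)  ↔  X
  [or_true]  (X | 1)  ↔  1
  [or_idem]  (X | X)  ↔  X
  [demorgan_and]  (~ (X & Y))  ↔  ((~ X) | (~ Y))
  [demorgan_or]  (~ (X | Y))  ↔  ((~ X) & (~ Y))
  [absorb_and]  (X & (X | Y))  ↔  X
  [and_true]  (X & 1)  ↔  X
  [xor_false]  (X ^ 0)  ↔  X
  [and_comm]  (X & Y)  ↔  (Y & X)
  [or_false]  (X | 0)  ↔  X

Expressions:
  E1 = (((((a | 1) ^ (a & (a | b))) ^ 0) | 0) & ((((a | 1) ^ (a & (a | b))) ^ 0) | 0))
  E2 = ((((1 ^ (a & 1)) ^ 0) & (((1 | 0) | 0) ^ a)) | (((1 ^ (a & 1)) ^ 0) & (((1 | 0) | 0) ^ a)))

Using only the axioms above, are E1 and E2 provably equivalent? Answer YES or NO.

YES

step 1: and_idem (→) rewrites (((((a | 1) ^ (a & (a | b))) ^ 0) | 0) & ((((a | 1) ^ (a & (a | b))) ^ 0) | 0)) into ((((a | 1) ^ (a & (a | b))) ^ 0) | 0)
step 2: or_true (→) rewrites (a | 1) into 1, now (((1 ^ (a & (a | b))) ^ 0) | 0)
step 3: absorb_and (→) rewrites (a & (a | b)) into a, now (((1 ^ a) ^ 0) | 0)
step 4: xor_false (→) rewrites ((1 ^ a) ^ 0) into (1 ^ a), now ((1 ^ a) | 0)
step 5: or_false (→) rewrites ((1 ^ a) | 0) into (1 ^ a)
step 6: and_idem (←) rewrites (1 ^ a) into ((1 ^ a) & (1 ^ a))
step 7: xor_false (←) rewrites (1 ^ a) into ((1 ^ a) ^ 0), now (((1 ^ a) ^ 0) & (1 ^ a))
step 8: or_false (←) rewrites 1 into (1 | 0), now (((1 ^ a) ^ 0) & ((1 | 0) ^ a))
step 9: and_true (←) rewrites a into (a & 1), now (((1 ^ (a & 1)) ^ 0) & ((1 | 0) ^ a))
step 10: or_false (←) rewrites 1 into (1 | 0), now (((1 ^ (a & 1)) ^ 0) & (((1 | 0) | 0) ^ a))
step 11: or_idem (←) rewrites (((1 ^ (a & 1)) ^ 0) & (((1 | 0) | 0) ^ a)) into ((((1 ^ (a & 1)) ^ 0) & (((1 | 0) | 0) ^ a)) | (((1 ^ (a & 1)) ^ 0) & (((1 | 0) | 0) ^ a))), which is E2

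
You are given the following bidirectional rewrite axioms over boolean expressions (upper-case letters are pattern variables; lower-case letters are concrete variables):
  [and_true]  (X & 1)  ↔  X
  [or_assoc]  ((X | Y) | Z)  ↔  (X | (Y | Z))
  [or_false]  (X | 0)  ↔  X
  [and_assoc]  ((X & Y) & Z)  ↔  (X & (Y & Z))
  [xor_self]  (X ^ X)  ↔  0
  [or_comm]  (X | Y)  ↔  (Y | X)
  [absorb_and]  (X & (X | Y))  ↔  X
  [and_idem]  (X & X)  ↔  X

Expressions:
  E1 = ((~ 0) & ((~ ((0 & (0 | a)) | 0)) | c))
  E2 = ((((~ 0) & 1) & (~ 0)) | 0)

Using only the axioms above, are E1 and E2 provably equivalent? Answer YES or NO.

YES

step 1: or_false (→) rewrites ((0 & (0 | a)) | 0) into (0 & (0 | a)), now ((~ 0) & ((~ (0 & (0 | a))) | c))
step 2: absorb_and (→) rewrites (0 & (0 | a)) into 0, now ((~ 0) & ((~ 0) | c))
step 3: absorb_and (→) rewrites ((~ 0) & ((~ 0) | c)) into (~ 0)
step 4: or_false (←) rewrites (~ 0) into ((~ 0) | 0)
step 5: and_idem (←) rewrites (~ 0) into ((~ 0) & (~ 0)), now (((~ 0) & (~ 0)) | 0)
step 6: and_true (←) rewrites (~ 0) into ((~ 0) & 1), which is E2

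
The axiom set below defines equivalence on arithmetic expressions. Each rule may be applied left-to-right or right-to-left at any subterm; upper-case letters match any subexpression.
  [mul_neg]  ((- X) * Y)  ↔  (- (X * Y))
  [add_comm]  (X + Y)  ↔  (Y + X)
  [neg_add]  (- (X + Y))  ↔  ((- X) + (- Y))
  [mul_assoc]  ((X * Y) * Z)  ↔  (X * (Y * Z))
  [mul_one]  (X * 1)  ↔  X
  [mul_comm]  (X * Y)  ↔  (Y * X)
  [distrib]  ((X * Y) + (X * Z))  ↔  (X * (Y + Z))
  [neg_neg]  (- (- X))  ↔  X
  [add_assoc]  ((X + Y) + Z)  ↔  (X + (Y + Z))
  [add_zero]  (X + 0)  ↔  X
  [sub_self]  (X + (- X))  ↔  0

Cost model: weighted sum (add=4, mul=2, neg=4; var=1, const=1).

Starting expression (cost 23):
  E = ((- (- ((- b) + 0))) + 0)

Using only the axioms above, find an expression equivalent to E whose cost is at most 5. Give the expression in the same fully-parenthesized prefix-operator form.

(- b)   [cost 5]

(1) ((- b) + 0)  =[add_zero →]=  (- b)    ⊢ ((- (- (- b))) + 0)
(2) (- (- (- b)))  =[neg_neg →]=  (- b)    ⊢ ((- b) + 0)
(3) ((- b) + 0)  =[add_zero →]=  (- b)    ⊢ cost 5, within 5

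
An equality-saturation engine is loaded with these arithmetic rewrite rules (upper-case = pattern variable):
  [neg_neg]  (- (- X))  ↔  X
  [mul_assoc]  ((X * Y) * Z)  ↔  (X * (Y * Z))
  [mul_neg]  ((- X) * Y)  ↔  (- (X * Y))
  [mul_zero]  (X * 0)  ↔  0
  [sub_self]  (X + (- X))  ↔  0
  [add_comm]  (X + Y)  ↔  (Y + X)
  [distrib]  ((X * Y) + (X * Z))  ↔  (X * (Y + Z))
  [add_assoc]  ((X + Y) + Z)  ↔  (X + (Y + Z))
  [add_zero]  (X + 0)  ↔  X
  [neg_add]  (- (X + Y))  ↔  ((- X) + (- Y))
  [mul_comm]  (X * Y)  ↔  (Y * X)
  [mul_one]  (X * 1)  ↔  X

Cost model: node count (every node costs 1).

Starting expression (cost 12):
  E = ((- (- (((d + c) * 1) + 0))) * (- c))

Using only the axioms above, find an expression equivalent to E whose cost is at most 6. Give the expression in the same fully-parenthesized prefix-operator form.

((d + c) * (- c))   [cost 6]

1. [neg_neg →] (- (- (((d + c) * 1) + 0)))  →  (((d + c) * 1) + 0);  E = ((((d + c) * 1) + 0) * (- c))
2. [add_zero →] (((d + c) * 1) + 0)  →  ((d + c) * 1);  E = (((d + c) * 1) * (- c))
3. [mul_one →] ((d + c) * 1)  →  (d + c);  cost 6 ≤ 6, done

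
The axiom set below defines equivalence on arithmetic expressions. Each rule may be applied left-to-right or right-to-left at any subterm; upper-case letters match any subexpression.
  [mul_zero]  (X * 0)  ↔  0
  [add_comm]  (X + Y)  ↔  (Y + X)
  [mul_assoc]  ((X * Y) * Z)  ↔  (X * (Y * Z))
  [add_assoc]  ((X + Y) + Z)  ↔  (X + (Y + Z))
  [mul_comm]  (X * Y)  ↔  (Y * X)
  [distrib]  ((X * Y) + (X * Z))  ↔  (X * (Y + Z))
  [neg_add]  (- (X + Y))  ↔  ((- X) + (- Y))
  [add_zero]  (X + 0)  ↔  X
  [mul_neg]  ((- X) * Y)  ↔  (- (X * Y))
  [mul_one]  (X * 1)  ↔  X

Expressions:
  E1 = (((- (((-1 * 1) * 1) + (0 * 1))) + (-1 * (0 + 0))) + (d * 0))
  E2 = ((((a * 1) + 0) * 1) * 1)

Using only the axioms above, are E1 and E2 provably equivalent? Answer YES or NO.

Every axiom is a valid identity, so a rewrite proof would force E1 and E2 to agree under every assignment.
At a=0, d=0: E1 = 1 but E2 = 0; they differ, so no derivation exists.

NO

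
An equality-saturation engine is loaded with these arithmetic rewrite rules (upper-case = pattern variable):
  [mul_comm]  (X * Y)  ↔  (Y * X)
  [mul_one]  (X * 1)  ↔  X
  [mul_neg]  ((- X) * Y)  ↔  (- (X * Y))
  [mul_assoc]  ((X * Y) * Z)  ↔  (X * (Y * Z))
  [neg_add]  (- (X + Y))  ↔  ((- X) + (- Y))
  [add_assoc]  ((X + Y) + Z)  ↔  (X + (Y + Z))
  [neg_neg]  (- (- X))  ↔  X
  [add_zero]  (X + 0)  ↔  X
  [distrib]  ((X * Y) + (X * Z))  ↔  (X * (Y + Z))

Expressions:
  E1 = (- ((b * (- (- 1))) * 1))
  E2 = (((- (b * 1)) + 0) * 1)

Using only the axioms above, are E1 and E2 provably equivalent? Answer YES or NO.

(1) ((b * (- (- 1))) * 1)  =[mul_one →]=  (b * (- (- 1)))    ⊢ (- (b * (- (- 1))))
(2) (- (- 1))  =[neg_neg →]=  1    ⊢ (- (b * 1))
(3) (- (b * 1))  =[mul_one ←]=  ((- (b * 1)) * 1)
(4) (- (b * 1))  =[add_zero ←]=  ((- (b * 1)) + 0)    ⊢ E2

YES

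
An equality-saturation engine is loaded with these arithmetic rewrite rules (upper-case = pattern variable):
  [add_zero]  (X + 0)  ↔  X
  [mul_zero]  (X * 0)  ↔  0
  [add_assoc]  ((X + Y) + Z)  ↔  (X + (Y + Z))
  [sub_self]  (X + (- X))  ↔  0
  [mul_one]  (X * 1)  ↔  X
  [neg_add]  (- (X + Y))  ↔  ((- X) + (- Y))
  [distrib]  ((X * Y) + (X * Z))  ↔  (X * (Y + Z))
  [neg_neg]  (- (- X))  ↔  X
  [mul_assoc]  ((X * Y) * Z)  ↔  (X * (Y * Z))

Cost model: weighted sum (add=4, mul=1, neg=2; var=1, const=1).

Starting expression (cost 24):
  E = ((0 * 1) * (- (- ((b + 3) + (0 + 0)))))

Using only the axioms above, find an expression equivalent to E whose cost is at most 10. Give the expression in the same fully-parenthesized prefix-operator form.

((0 * 1) * (b + 3))   [cost 10]

(1) (0 + 0)  =[add_zero →]=  0    ⊢ ((0 * 1) * (- (- ((b + 3) + 0))))
(2) ((b + 3) + 0)  =[add_zero →]=  (b + 3)    ⊢ ((0 * 1) * (- (- (b + 3))))
(3) (- (- (b + 3)))  =[neg_neg →]=  (b + 3)    ⊢ cost 10, within 10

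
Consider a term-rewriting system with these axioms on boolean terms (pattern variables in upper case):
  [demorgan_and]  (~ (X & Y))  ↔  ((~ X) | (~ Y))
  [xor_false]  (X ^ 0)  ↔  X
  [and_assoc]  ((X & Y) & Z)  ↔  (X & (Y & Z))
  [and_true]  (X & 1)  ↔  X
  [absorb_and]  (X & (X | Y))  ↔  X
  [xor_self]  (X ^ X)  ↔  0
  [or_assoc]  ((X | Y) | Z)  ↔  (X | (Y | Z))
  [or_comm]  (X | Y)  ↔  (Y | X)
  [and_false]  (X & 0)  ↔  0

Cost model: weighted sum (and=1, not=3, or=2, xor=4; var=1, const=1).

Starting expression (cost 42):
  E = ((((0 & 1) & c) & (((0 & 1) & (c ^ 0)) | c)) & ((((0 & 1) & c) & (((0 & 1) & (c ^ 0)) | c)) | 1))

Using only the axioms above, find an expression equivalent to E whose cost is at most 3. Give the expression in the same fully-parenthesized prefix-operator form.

1. [absorb_and →] ((((0 & 1) & c) & (((0 & 1) & (c ^ 0)) | c)) & ((((0 & 1) & c) & (((0 & 1) & (c ^ 0)) | c)) | 1))  →  (((0 & 1) & c) & (((0 & 1) & (c ^ 0)) | c))
2. [xor_false →] (c ^ 0)  →  c;  E = (((0 & 1) & c) & (((0 & 1) & c) | c))
3. [absorb_and →] (((0 & 1) & c) & (((0 & 1) & c) | c))  →  ((0 & 1) & c)
4. [and_true →] (0 & 1)  →  0;  cost 3 ≤ 3, done

(0 & c)   [cost 3]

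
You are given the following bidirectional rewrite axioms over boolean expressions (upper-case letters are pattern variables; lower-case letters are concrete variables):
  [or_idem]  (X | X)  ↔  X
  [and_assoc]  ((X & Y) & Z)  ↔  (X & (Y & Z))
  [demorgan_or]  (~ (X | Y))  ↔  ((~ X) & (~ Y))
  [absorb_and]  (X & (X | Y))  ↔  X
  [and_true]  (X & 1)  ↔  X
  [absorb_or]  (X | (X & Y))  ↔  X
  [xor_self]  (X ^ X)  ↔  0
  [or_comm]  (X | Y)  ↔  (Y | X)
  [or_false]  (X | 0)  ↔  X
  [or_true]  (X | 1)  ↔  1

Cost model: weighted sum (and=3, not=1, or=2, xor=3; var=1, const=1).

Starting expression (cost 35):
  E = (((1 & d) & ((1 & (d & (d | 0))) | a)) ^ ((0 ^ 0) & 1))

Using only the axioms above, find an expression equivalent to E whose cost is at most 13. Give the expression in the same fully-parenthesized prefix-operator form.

((1 & d) ^ (0 ^ 0))   [cost 13]

1. [absorb_and →] (d & (d | 0))  →  d;  E = (((1 & d) & ((1 & d) | a)) ^ ((0 ^ 0) & 1))
2. [and_true →] ((0 ^ 0) & 1)  →  (0 ^ 0);  E = (((1 & d) & ((1 & d) | a)) ^ (0 ^ 0))
3. [absorb_and →] ((1 & d) & ((1 & d) | a))  →  (1 & d);  cost 13 ≤ 13, done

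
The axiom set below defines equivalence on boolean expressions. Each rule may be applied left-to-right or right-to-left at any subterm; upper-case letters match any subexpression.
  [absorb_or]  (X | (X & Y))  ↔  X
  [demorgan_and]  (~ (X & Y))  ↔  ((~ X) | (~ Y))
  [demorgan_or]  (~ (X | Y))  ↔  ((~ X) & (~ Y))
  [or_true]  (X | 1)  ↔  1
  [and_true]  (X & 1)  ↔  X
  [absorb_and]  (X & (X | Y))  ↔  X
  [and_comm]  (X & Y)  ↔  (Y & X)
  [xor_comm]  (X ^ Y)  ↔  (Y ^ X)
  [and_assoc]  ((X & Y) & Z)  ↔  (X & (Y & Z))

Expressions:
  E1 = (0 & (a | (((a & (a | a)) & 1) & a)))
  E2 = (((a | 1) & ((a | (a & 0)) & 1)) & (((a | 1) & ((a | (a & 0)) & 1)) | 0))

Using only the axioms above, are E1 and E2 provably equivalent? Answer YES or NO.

NO

Every axiom is a valid identity, so a rewrite proof would force E1 and E2 to agree under every assignment.
At a=1: E1 = 0 but E2 = 1; they differ, so no derivation exists.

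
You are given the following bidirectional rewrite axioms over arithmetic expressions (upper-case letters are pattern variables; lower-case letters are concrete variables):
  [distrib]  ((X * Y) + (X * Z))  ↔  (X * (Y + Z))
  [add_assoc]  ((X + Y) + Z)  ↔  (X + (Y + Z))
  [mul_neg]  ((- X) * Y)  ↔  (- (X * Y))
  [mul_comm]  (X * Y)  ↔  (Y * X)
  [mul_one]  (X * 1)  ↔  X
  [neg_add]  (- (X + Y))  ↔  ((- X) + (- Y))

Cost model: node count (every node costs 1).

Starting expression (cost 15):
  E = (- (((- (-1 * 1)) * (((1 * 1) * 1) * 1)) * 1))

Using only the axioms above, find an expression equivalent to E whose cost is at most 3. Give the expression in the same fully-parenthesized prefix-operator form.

(- (- -1))   [cost 3]

step 1: mul_one (→) rewrites ((1 * 1) * 1) into (1 * 1), now (- (((- (-1 * 1)) * ((1 * 1) * 1)) * 1))
step 2: mul_one (→) rewrites (1 * 1) into 1, now (- (((- (-1 * 1)) * (1 * 1)) * 1))
step 3: mul_one (→) rewrites (1 * 1) into 1, now (- (((- (-1 * 1)) * 1) * 1))
step 4: mul_one (→) rewrites (-1 * 1) into -1, now (- (((- -1) * 1) * 1))
step 5: mul_one (→) rewrites ((- -1) * 1) into (- -1), now (- ((- -1) * 1))
step 6: mul_one (→) rewrites ((- -1) * 1) into (- -1), reaching cost 3 (bound 3)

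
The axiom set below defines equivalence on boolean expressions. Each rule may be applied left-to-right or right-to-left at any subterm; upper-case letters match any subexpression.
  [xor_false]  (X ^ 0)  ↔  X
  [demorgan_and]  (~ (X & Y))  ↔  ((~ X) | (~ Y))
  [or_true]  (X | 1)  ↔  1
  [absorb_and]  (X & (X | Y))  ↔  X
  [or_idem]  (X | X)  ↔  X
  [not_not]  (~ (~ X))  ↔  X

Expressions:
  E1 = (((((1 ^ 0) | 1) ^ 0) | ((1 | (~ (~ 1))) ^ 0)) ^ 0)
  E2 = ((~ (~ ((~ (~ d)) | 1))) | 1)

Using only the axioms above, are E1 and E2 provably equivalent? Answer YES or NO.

step 1: xor_false (→) rewrites ((1 | (~ (~ 1))) ^ 0) into (1 | (~ (~ 1))), now (((((1 ^ 0) | 1) ^ 0) | (1 | (~ (~ 1)))) ^ 0)
step 2: xor_false (→) rewrites (((1 ^ 0) | 1) ^ 0) into ((1 ^ 0) | 1), now ((((1 ^ 0) | 1) | (1 | (~ (~ 1)))) ^ 0)
step 3: not_not (→) rewrites (~ (~ 1)) into 1, now ((((1 ^ 0) | 1) | (1 | 1)) ^ 0)
step 4: xor_false (→) rewrites ((((1 ^ 0) | 1) | (1 | 1)) ^ 0) into (((1 ^ 0) | 1) | (1 | 1))
step 5: xor_false (→) rewrites (1 ^ 0) into 1, now ((1 | 1) | (1 | 1))
step 6: or_idem (→) rewrites ((1 | 1) | (1 | 1)) into (1 | 1)
step 7: not_not (←) rewrites 1 into (~ (~ 1)), now ((~ (~ 1)) | 1)
step 8: or_true (←) rewrites 1 into (d | 1), now ((~ (~ (d | 1))) | 1)
step 9: not_not (←) rewrites d into (~ (~ d)), which is E2

YES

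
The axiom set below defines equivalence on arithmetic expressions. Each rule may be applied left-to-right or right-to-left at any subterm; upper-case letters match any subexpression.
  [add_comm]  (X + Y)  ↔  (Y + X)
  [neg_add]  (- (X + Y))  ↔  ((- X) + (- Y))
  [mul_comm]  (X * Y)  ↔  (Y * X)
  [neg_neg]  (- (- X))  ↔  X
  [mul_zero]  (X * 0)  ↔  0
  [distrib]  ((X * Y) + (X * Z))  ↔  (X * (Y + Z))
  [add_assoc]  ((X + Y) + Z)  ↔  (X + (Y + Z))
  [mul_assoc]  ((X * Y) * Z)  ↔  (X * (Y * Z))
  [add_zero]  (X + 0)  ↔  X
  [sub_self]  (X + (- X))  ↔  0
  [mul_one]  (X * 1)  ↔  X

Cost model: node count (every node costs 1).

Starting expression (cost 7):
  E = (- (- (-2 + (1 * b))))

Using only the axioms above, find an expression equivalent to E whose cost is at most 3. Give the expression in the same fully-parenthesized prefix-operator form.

(-2 + b)   [cost 3]

step 1: mul_comm (→) rewrites (1 * b) into (b * 1), now (- (- (-2 + (b * 1))))
step 2: mul_one (→) rewrites (b * 1) into b, now (- (- (-2 + b)))
step 3: neg_neg (→) rewrites (- (- (-2 + b))) into (-2 + b), reaching cost 3 (bound 3)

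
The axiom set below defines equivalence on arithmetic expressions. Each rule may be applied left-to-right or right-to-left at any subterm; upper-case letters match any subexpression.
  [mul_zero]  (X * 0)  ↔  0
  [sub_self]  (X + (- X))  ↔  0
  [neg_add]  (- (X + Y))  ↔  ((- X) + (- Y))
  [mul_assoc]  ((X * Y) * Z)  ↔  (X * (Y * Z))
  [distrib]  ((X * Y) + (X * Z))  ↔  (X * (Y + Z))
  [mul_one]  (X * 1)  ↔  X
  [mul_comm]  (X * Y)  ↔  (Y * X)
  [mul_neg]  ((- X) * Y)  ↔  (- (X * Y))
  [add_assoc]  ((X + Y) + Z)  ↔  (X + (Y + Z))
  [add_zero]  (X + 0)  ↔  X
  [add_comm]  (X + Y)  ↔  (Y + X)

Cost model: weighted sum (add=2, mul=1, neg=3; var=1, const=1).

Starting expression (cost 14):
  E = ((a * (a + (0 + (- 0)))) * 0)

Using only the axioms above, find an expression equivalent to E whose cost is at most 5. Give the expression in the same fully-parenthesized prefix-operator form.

(1) (0 + (- 0))  =[sub_self →]=  0    ⊢ ((a * (a + 0)) * 0)
(2) (a + 0)  =[add_zero →]=  a    ⊢ cost 5, within 5

((a * a) * 0)   [cost 5]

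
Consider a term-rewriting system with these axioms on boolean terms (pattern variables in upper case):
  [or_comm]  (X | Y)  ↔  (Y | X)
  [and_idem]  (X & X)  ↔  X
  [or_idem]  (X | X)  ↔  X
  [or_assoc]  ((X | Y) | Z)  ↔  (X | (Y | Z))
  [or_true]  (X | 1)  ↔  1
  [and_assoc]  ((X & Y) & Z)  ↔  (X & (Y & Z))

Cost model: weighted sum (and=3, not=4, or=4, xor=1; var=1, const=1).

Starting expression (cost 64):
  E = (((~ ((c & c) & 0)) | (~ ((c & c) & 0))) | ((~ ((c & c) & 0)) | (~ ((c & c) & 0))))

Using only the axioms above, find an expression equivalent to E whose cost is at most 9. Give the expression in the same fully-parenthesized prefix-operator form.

(~ (c & 0))   [cost 9]

step 1: or_idem (→) rewrites (((~ ((c & c) & 0)) | (~ ((c & c) & 0))) | ((~ ((c & c) & 0)) | (~ ((c & c) & 0)))) into ((~ ((c & c) & 0)) | (~ ((c & c) & 0)))
step 2: or_idem (→) rewrites ((~ ((c & c) & 0)) | (~ ((c & c) & 0))) into (~ ((c & c) & 0))
step 3: and_idem (→) rewrites (c & c) into c, reaching cost 9 (bound 9)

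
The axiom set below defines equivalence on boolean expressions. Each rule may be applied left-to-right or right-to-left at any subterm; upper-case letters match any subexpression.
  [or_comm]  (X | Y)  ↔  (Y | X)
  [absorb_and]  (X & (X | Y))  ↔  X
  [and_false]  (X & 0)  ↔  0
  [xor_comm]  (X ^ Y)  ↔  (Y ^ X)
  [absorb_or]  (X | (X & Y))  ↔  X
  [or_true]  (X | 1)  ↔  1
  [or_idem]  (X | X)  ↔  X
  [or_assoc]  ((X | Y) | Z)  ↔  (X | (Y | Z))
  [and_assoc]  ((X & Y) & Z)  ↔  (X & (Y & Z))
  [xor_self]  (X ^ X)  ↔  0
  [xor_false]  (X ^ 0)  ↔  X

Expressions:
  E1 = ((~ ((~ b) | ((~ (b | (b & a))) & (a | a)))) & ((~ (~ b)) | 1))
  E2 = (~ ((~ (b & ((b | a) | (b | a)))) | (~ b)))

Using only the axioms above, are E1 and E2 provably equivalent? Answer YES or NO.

YES

1. [absorb_or →] (b | (b & a))  →  b;  E1 = ((~ ((~ b) | ((~ b) & (a | a)))) & ((~ (~ b)) | 1))
2. [or_idem →] (a | a)  →  a;  E1 = ((~ ((~ b) | ((~ b) & a))) & ((~ (~ b)) | 1))
3. [absorb_or →] ((~ b) | ((~ b) & a))  →  (~ b);  E1 = ((~ (~ b)) & ((~ (~ b)) | 1))
4. [absorb_and →] ((~ (~ b)) & ((~ (~ b)) | 1))  →  (~ (~ b))
5. [or_idem ←] (~ b)  →  ((~ b) | (~ b));  E1 = (~ ((~ b) | (~ b)))
6. [absorb_and ←] b  →  (b & (b | a));  E1 = (~ ((~ (b & (b | a))) | (~ b)))
7. [or_idem ←] (b | a)  →  ((b | a) | (b | a));  this is E2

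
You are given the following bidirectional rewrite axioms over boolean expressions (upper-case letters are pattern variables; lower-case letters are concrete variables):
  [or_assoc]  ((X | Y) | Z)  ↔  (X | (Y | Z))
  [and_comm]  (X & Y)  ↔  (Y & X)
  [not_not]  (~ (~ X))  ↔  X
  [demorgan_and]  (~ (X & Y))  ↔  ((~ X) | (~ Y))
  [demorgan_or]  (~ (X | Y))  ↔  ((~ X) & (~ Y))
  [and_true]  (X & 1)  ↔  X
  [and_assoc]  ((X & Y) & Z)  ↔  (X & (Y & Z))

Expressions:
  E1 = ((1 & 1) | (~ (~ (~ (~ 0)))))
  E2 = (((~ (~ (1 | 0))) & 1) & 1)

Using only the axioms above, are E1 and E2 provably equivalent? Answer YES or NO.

YES

1. [not_not →] (~ (~ 0))  →  0;  E1 = ((1 & 1) | (~ (~ 0)))
2. [not_not →] (~ (~ 0))  →  0;  E1 = ((1 & 1) | 0)
3. [and_true →] (1 & 1)  →  1;  E1 = (1 | 0)
4. [and_true ←] (1 | 0)  →  ((1 | 0) & 1)
5. [not_not ←] (1 | 0)  →  (~ (~ (1 | 0)));  E1 = ((~ (~ (1 | 0))) & 1)
6. [and_true ←] (~ (~ (1 | 0)))  →  ((~ (~ (1 | 0))) & 1);  this is E2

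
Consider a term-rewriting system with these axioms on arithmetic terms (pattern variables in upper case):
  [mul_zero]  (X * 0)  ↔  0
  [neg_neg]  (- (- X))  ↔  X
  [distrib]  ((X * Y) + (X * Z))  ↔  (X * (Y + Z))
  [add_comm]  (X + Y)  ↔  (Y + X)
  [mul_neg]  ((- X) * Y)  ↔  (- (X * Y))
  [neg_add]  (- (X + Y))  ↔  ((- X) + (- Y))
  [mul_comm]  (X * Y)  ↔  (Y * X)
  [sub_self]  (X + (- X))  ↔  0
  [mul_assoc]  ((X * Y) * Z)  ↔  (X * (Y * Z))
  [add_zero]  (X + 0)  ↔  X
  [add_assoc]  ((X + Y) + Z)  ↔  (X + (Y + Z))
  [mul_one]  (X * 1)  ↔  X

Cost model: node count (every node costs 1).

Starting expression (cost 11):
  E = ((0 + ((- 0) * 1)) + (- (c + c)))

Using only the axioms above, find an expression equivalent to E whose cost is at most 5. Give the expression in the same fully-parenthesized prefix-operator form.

((- c) + (- c))   [cost 5]

(1) ((- 0) * 1)  =[mul_one →]=  (- 0)    ⊢ ((0 + (- 0)) + (- (c + c)))
(2) ((0 + (- 0)) + (- (c + c)))  =[add_comm →]=  ((- (c + c)) + (0 + (- 0)))
(3) (0 + (- 0))  =[sub_self →]=  0    ⊢ ((- (c + c)) + 0)
(4) (- (c + c))  =[neg_add →]=  ((- c) + (- c))    ⊢ (((- c) + (- c)) + 0)
(5) (((- c) + (- c)) + 0)  =[add_zero →]=  ((- c) + (- c))    ⊢ cost 5, within 5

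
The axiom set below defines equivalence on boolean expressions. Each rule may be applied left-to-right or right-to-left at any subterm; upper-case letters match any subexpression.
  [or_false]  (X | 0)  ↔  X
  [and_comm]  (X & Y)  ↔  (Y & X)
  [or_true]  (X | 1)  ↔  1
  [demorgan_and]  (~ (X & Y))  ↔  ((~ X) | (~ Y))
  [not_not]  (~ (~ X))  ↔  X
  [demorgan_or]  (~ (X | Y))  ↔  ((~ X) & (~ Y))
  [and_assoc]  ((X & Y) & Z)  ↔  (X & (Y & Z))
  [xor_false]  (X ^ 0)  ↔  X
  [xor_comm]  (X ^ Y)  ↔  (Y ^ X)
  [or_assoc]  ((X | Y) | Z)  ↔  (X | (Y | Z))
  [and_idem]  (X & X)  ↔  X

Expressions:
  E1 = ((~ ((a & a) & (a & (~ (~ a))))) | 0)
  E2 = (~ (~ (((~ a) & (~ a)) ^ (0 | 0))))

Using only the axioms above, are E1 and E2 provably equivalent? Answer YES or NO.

step 1: not_not (→) rewrites (~ (~ a)) into a, now ((~ ((a & a) & (a & a))) | 0)
step 2: and_idem (→) rewrites ((a & a) & (a & a)) into (a & a), now ((~ (a & a)) | 0)
step 3: and_idem (→) rewrites (a & a) into a, now ((~ a) | 0)
step 4: or_false (→) rewrites ((~ a) | 0) into (~ a)
step 5: xor_false (←) rewrites (~ a) into ((~ a) ^ 0)
step 6: or_false (←) rewrites 0 into (0 | 0), now ((~ a) ^ (0 | 0))
step 7: and_idem (←) rewrites (~ a) into ((~ a) & (~ a)), now (((~ a) & (~ a)) ^ (0 | 0))
step 8: not_not (←) rewrites (((~ a) & (~ a)) ^ (0 | 0)) into (~ (~ (((~ a) & (~ a)) ^ (0 | 0)))), which is E2

YES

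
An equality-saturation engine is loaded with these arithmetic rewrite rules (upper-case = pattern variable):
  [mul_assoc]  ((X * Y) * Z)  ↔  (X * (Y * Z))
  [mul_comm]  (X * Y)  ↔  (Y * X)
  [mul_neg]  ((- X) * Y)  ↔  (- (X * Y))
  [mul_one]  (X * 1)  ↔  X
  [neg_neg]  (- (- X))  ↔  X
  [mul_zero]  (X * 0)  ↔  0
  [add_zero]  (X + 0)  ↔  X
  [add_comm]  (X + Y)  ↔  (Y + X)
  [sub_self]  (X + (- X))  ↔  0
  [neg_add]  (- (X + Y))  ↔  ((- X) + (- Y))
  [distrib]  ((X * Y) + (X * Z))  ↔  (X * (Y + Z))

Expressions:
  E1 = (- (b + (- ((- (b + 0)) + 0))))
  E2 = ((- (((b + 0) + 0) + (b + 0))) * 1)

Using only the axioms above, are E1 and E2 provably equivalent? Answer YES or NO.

YES

(1) ((- (b + 0)) + 0)  =[add_zero →]=  (- (b + 0))    ⊢ (- (b + (- (- (b + 0)))))
(2) (- (- (b + 0)))  =[neg_neg →]=  (b + 0)    ⊢ (- (b + (b + 0)))
(3) (b + 0)  =[add_zero →]=  b    ⊢ (- (b + b))
(4) b  =[add_zero ←]=  (b + 0)    ⊢ (- ((b + 0) + b))
(5) b  =[add_zero ←]=  (b + 0)    ⊢ (- ((b + 0) + (b + 0)))
(6) (b + 0)  =[add_zero ←]=  ((b + 0) + 0)    ⊢ (- (((b + 0) + 0) + (b + 0)))
(7) (- (((b + 0) + 0) + (b + 0)))  =[mul_one ←]=  ((- (((b + 0) + 0) + (b + 0))) * 1)    ⊢ E2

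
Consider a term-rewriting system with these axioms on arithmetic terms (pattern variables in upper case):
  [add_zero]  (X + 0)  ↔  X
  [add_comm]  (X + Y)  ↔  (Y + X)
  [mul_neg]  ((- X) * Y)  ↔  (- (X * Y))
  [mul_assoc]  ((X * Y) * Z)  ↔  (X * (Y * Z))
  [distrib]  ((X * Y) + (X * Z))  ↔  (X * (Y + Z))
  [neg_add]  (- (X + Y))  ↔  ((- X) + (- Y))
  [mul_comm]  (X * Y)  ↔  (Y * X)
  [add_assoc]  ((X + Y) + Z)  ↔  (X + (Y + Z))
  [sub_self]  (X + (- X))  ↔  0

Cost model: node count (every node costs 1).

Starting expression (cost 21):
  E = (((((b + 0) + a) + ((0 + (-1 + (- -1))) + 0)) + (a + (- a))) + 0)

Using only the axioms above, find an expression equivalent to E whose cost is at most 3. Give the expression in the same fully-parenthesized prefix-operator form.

(b + a)   [cost 3]

step 1: sub_self (→) rewrites (-1 + (- -1)) into 0, now (((((b + 0) + a) + ((0 + 0) + 0)) + (a + (- a))) + 0)
step 2: sub_self (→) rewrites (a + (- a)) into 0, now (((((b + 0) + a) + ((0 + 0) + 0)) + 0) + 0)
step 3: add_zero (→) rewrites ((0 + 0) + 0) into (0 + 0), now (((((b + 0) + a) + (0 + 0)) + 0) + 0)
step 4: add_zero (→) rewrites (0 + 0) into 0, now (((((b + 0) + a) + 0) + 0) + 0)
step 5: add_zero (→) rewrites (b + 0) into b, now ((((b + a) + 0) + 0) + 0)
step 6: add_zero (→) rewrites ((b + a) + 0) into (b + a), now (((b + a) + 0) + 0)
step 7: add_zero (→) rewrites (((b + a) + 0) + 0) into ((b + a) + 0)
step 8: add_zero (→) rewrites ((b + a) + 0) into (b + a), reaching cost 3 (bound 3)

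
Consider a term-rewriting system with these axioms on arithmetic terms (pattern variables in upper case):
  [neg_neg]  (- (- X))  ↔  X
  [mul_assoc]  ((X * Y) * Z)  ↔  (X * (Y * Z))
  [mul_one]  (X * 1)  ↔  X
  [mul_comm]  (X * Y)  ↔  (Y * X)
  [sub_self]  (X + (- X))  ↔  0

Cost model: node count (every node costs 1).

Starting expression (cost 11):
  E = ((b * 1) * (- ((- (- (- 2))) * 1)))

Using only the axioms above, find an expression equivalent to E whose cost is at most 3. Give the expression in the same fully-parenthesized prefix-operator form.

(1) (- (- 2))  =[neg_neg →]=  2    ⊢ ((b * 1) * (- ((- 2) * 1)))
(2) (b * 1)  =[mul_one →]=  b    ⊢ (b * (- ((- 2) * 1)))
(3) ((- 2) * 1)  =[mul_one →]=  (- 2)    ⊢ (b * (- (- 2)))
(4) (- (- 2))  =[neg_neg →]=  2    ⊢ cost 3, within 3

(b * 2)   [cost 3]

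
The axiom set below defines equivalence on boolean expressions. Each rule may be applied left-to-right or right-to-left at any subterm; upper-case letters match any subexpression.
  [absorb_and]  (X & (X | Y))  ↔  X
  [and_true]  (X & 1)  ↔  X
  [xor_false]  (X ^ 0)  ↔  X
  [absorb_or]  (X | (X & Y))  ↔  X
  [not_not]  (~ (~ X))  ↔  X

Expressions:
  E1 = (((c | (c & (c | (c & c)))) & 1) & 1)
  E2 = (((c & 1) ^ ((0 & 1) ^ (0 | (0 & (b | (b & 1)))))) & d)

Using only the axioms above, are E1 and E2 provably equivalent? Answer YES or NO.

Every axiom is a valid identity, so a rewrite proof would force E1 and E2 to agree under every assignment.
At b=0, c=1, d=0: E1 = 1 but E2 = 0; they differ, so no derivation exists.

NO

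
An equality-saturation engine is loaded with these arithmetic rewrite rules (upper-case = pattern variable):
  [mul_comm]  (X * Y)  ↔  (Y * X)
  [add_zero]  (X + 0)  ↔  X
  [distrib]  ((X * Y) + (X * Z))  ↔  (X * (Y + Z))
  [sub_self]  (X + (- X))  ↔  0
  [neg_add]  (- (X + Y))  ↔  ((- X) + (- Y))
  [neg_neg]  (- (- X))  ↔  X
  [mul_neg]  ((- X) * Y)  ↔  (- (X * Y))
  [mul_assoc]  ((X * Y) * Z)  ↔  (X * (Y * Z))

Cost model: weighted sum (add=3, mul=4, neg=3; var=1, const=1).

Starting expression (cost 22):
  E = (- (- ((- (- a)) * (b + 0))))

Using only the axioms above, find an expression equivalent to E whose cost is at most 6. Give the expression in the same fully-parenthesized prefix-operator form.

1. [add_zero →] (b + 0)  →  b;  E = (- (- ((- (- a)) * b)))
2. [neg_neg →] (- (- ((- (- a)) * b)))  →  ((- (- a)) * b)
3. [neg_neg →] (- (- a))  →  a;  cost 6 ≤ 6, done

(a * b)   [cost 6]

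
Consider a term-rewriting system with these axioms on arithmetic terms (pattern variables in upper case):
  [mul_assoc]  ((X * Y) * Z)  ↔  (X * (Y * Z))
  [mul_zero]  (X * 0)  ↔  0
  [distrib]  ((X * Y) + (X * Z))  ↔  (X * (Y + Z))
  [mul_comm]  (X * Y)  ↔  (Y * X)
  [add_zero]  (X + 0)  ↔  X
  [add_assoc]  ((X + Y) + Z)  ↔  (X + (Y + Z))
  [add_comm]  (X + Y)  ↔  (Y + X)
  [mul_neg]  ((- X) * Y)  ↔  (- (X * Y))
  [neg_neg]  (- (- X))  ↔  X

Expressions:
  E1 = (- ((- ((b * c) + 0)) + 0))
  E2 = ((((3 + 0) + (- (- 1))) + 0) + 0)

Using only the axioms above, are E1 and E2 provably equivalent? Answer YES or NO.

NO

Every axiom is a valid identity, so a rewrite proof would force E1 and E2 to agree under every assignment.
At b=0, c=0: E1 = 0 but E2 = 4; they differ, so no derivation exists.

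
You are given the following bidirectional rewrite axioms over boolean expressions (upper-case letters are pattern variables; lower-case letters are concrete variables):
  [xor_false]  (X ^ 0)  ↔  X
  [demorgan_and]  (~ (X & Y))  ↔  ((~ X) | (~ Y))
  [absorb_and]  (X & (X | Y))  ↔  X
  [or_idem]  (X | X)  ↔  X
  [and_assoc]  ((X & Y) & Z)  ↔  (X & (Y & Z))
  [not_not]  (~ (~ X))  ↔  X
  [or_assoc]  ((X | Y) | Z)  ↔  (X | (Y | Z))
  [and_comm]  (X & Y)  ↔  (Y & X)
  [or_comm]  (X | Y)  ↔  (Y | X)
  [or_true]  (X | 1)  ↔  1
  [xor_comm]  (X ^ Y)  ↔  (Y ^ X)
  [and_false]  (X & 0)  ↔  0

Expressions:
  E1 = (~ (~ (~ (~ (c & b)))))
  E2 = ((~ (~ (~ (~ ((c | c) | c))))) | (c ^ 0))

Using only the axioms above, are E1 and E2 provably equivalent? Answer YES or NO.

NO

All listed rules preserve value, hence provable equivalence implies equal values everywhere; look for a separating assignment.
b=0, c=1 gives E1 ↦ 0, E2 ↦ 1; values differ ⇒ not provably equivalent.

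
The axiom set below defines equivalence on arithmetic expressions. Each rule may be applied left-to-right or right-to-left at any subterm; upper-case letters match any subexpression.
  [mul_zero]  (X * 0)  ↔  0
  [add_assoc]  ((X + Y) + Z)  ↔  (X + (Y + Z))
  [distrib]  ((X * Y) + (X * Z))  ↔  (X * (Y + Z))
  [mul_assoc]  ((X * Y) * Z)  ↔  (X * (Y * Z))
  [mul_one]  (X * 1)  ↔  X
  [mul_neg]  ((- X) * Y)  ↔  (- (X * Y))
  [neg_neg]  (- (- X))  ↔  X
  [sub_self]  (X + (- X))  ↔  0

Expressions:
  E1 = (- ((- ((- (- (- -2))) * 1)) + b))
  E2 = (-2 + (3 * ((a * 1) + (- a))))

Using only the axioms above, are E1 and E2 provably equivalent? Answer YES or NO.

NO

The axioms are sound identities: if E1 ↔* E2 then E1 and E2 evaluate identically under any assignment.
Under a=0, b=0: E1 evaluates to 2, E2 to -2. Distinct ⇒ no rewrite sequence connects them.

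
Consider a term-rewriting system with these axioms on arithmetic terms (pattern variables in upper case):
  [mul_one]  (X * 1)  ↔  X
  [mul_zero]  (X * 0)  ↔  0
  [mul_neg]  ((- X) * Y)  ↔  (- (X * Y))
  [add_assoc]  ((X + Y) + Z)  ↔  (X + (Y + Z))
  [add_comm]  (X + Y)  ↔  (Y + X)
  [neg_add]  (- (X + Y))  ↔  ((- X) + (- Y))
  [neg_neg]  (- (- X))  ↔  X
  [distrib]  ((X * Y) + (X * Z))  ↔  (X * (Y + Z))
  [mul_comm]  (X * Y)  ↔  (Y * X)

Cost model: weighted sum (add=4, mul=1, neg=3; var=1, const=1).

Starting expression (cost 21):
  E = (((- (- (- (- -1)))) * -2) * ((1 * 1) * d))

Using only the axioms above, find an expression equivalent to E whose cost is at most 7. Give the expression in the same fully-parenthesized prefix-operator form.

(1) (- (- -1))  =[neg_neg →]=  -1    ⊢ (((- (- -1)) * -2) * ((1 * 1) * d))
(2) (- (- -1))  =[neg_neg →]=  -1    ⊢ ((-1 * -2) * ((1 * 1) * d))
(3) ((1 * 1) * d)  =[mul_comm →]=  (d * (1 * 1))    ⊢ ((-1 * -2) * (d * (1 * 1)))
(4) (1 * 1)  =[mul_one →]=  1    ⊢ cost 7, within 7

((-1 * -2) * (d * 1))   [cost 7]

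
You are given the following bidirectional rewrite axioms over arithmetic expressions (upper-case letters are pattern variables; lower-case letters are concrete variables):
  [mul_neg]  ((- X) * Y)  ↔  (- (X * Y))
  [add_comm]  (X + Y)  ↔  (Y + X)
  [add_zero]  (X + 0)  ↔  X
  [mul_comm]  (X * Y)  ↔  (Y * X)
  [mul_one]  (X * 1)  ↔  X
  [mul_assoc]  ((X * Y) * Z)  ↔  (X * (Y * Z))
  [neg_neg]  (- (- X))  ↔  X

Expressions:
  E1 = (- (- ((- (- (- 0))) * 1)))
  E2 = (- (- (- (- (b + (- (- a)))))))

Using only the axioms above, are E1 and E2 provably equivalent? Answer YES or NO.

Every axiom is a valid identity, so a rewrite proof would force E1 and E2 to agree under every assignment.
At a=0, b=1: E1 = 0 but E2 = 1; they differ, so no derivation exists.

NO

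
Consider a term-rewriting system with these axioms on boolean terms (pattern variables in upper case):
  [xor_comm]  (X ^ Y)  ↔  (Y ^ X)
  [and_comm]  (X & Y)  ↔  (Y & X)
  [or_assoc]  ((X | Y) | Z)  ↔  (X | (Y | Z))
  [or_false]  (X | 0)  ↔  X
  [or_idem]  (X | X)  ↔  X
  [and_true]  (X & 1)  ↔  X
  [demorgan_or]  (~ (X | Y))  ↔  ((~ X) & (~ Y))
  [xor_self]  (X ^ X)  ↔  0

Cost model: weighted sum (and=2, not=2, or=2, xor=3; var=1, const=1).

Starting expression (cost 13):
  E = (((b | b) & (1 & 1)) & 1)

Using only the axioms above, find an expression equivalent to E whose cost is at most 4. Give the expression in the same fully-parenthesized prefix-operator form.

(b & 1)   [cost 4]

(1) (((b | b) & (1 & 1)) & 1)  =[and_true →]=  ((b | b) & (1 & 1))
(2) (1 & 1)  =[and_true →]=  1    ⊢ ((b | b) & 1)
(3) (b | b)  =[or_idem →]=  b    ⊢ cost 4, within 4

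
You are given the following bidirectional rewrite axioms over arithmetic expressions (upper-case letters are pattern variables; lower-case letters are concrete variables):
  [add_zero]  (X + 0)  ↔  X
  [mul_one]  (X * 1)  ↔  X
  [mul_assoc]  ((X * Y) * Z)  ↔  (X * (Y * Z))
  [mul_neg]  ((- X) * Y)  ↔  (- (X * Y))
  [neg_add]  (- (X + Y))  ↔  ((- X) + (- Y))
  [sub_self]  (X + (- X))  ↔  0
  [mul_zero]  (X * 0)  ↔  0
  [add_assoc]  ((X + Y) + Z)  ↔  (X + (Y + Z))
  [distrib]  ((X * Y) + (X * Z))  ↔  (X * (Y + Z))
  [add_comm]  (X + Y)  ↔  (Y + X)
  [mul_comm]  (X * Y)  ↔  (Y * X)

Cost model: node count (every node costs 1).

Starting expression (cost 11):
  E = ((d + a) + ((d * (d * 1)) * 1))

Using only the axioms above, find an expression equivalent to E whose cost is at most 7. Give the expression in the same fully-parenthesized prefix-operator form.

((d + a) + (d * d))   [cost 7]

step 1: mul_one (→) rewrites ((d * (d * 1)) * 1) into (d * (d * 1)), now ((d + a) + (d * (d * 1)))
step 2: mul_comm (→) rewrites (d * (d * 1)) into ((d * 1) * d), now ((d + a) + ((d * 1) * d))
step 3: mul_one (→) rewrites (d * 1) into d, reaching cost 7 (bound 7)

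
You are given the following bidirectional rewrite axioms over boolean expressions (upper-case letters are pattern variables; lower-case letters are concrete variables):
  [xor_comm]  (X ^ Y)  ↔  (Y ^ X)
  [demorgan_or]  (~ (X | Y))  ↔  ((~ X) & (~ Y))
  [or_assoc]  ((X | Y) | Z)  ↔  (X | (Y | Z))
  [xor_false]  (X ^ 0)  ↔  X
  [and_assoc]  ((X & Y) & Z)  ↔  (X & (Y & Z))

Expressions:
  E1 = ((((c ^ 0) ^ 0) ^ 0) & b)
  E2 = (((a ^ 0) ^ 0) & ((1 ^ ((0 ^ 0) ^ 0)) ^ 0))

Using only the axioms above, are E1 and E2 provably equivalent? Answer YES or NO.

All listed rules preserve value, hence provable equivalence implies equal values everywhere; look for a separating assignment.
a=0, b=1, c=1 gives E1 ↦ 1, E2 ↦ 0; values differ ⇒ not provably equivalent.

NO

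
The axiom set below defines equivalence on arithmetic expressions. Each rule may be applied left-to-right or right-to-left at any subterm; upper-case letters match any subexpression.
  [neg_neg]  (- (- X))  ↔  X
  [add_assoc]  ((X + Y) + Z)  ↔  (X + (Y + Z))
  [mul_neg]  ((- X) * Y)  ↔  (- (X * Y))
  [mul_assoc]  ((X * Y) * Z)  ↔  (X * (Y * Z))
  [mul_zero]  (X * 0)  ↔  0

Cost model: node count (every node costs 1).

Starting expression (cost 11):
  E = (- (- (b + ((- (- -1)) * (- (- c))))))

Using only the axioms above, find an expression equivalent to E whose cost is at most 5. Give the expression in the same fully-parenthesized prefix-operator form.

(1) (- (- -1))  =[neg_neg →]=  -1    ⊢ (- (- (b + (-1 * (- (- c))))))
(2) (- (- (b + (-1 * (- (- c))))))  =[neg_neg →]=  (b + (-1 * (- (- c))))
(3) (- (- c))  =[neg_neg →]=  c    ⊢ cost 5, within 5

(b + (-1 * c))   [cost 5]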